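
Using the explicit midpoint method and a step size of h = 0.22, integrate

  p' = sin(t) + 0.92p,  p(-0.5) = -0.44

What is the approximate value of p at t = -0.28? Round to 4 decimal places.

-0.6324

Midpoint: k1 = f(t_n, p_n); k2 = f(t_n + h/2, p_n + (h/2)·k1); p_{n+1} = p_n + h·k2.
t=-0.500000, p=-0.440000:
  k1 = f(-0.500000, -0.440000) = -0.884226
  k2 = f(-0.390000, -0.537265) = -0.874472
  p ← -0.440000 + 0.22·(-0.874472) = -0.632384
p(-0.28) ≈ -0.6324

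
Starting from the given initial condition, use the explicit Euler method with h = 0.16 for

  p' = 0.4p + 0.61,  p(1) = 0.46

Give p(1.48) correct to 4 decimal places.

0.8660

Euler: p_{n+1} = p_n + h·f(x_n, p_n).
x=1.000000, p=0.460000: f=0.794000 → p ← 0.460000 + 0.16·0.794000 = 0.587040
x=1.160000, p=0.587040: f=0.844816 → p ← 0.587040 + 0.16·0.844816 = 0.722211
x=1.320000, p=0.722211: f=0.898884 → p ← 0.722211 + 0.16·0.898884 = 0.866032
p(1.48) ≈ 0.8660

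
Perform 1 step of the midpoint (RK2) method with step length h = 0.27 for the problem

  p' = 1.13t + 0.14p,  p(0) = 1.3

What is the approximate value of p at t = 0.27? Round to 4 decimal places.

1.3913

Midpoint: k1 = f(t_n, p_n); k2 = f(t_n + h/2, p_n + (h/2)·k1); p_{n+1} = p_n + h·k2.
t=0.000000, p=1.300000:
  k1 = f(0.000000, 1.300000) = 0.182000
  k2 = f(0.135000, 1.324570) = 0.337990
  p ← 1.300000 + 0.27·0.337990 = 1.391257
p(0.27) ≈ 1.3913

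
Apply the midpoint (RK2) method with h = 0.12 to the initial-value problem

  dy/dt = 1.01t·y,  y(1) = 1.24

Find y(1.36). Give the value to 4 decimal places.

1.8993

Midpoint: k1 = f(t_n, y_n); k2 = f(t_n + h/2, y_n + (h/2)·k1); y_{n+1} = y_n + h·k2.
t=1.000000, y=1.240000:
  k1 = f(1.000000, 1.240000) = 1.252400
  k2 = f(1.060000, 1.315144) = 1.407993
  y ← 1.240000 + 0.12·1.407993 = 1.408959
t=1.120000, y=1.408959:
  k1 = f(1.120000, 1.408959) = 1.593815
  k2 = f(1.180000, 1.504588) = 1.793168
  y ← 1.408959 + 0.12·1.793168 = 1.624139
t=1.240000, y=1.624139:
  k1 = f(1.240000, 1.624139) = 2.034072
  k2 = f(1.300000, 1.746184) = 2.292739
  y ← 1.624139 + 0.12·2.292739 = 1.899268
y(1.36) ≈ 1.8993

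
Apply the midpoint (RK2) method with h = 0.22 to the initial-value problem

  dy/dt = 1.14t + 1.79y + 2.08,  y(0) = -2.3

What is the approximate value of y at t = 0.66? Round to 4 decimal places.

Midpoint: k1 = f(t_n, y_n); k2 = f(t_n + h/2, y_n + (h/2)·k1); y_{n+1} = y_n + h·k2.
t=0.000000, y=-2.300000:
  k1 = f(0.000000, -2.300000) = -2.037000
  k2 = f(0.110000, -2.524070) = -2.312685
  y ← -2.300000 + 0.22·(-2.312685) = -2.808791
t=0.220000, y=-2.808791:
  k1 = f(0.220000, -2.808791) = -2.696935
  k2 = f(0.330000, -3.105454) = -3.102562
  y ← -2.808791 + 0.22·(-3.102562) = -3.491354
t=0.440000, y=-3.491354:
  k1 = f(0.440000, -3.491354) = -3.667924
  k2 = f(0.550000, -3.894826) = -4.264739
  y ← -3.491354 + 0.22·(-4.264739) = -4.429597
y(0.66) ≈ -4.4296

-4.4296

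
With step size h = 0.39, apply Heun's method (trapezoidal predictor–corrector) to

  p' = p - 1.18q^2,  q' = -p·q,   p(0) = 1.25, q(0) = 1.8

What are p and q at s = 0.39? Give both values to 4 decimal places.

0.6005, 1.3169

Heun on (p,q): k1 = f(s_n, state_n); k2 = f(s_n + h, state_n + h·k1); state_{n+1} = state_n + (h/2)·(k1 + k2).
0.000000: (1.250000, 1.800000)
  k1 = (-2.573200, -2.250000)
  predictor → (0.246452, 0.922500)
  k2 = (-0.757735, -0.227352)
  → (0.600468, 1.316916)
(p(0.39), q(0.39)) ≈ (0.6005, 1.3169)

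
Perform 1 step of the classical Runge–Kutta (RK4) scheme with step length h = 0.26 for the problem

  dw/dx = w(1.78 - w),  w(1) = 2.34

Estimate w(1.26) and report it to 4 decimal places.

RK4: k1 = f(x_n, w_n); k2 = f(x_n + h/2, w_n + (h/2)·k1); k3 = f(x_n + h/2, w_n + (h/2)·k2); k4 = f(x_n + h, w_n + h·k3); w_{n+1} = w_n + (h/6)·(k1 + 2k2 + 2k3 + k4).
x=1.000000, w=2.340000:
  k1 = f(1.000000, 2.340000) = -1.310400
  k2 = f(1.130000, 2.169648) = -0.845399
  k3 = f(1.130000, 2.230098) = -1.003763
  k4 = f(1.260000, 2.079022) = -0.621672
  w ← 2.340000 + (0.26/6)·(k1 + 2k2 + 2k3 + k4) = 2.096016
w(1.26) ≈ 2.0960

2.0960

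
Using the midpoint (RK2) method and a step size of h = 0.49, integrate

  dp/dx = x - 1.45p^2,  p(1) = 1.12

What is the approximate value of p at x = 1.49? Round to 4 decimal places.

Midpoint: k1 = f(x_n, p_n); k2 = f(x_n + h/2, p_n + (h/2)·k1); p_{n+1} = p_n + h·k2.
x=1.000000, p=1.120000:
  k1 = f(1.000000, 1.120000) = -0.818880
  k2 = f(1.245000, 0.919374) = 0.019389
  p ← 1.120000 + 0.49·0.019389 = 1.129500
p(1.49) ≈ 1.1295

1.1295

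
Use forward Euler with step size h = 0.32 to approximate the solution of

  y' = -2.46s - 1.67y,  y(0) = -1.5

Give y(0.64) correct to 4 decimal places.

Euler: y_{n+1} = y_n + h·f(s_n, y_n).
s=0.000000, y=-1.500000: f=2.505000 → y ← -1.500000 + 0.32·2.505000 = -0.698400
s=0.320000, y=-0.698400: f=0.379128 → y ← -0.698400 + 0.32·0.379128 = -0.577079
y(0.64) ≈ -0.5771

-0.5771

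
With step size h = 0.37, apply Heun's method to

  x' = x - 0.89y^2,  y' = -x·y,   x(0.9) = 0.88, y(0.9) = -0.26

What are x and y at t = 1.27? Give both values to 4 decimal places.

Heun on (x,y): k1 = f(t_n, state_n); k2 = f(t_n + h, state_n + h·k1); state_{n+1} = state_n + (h/2)·(k1 + k2).
0.900000: (0.880000, -0.260000)
  k1 = (0.819836, 0.228800)
  predictor → (1.183339, -0.175344)
  k2 = (1.155976, 0.207491)
  → (1.245525, -0.179286)
(x(1.27), y(1.27)) ≈ (1.2455, -0.1793)

1.2455, -0.1793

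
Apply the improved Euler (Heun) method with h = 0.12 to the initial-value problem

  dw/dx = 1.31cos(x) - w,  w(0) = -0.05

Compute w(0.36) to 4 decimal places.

Heun: k1 = f(x_n, w_n); k2 = f(x_n + h, w_n + h·k1); w_{n+1} = w_n + (h/2)·(k1 + k2).
x=0.000000, w=-0.050000:
  k1 = f(0.000000, -0.050000) = 1.360000
  k2 = f(0.120000, 0.113200) = 1.187379
  w ← -0.050000 + (0.12/2)·(1.360000 + 1.187379) = 0.102843
x=0.120000, w=0.102843:
  k1 = f(0.120000, 0.102843) = 1.197737
  k2 = f(0.240000, 0.246571) = 1.025882
  w ← 0.102843 + (0.12/2)·(1.197737 + 1.025882) = 0.236260
x=0.240000, w=0.236260:
  k1 = f(0.240000, 0.236260) = 1.036193
  k2 = f(0.360000, 0.360603) = 0.865422
  w ← 0.236260 + (0.12/2)·(1.036193 + 0.865422) = 0.350357
w(0.36) ≈ 0.3504

0.3504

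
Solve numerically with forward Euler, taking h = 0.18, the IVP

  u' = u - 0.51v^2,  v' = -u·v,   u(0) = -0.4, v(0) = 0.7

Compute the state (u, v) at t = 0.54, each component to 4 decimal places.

Euler on (u,v): u_{n+1} = u_n + h·u', v_{n+1} = v_n + h·v'.
0.000000: (-0.400000, 0.700000); f=(-0.649900, 0.280000) → (-0.516982, 0.750400)
0.180000: (-0.516982, 0.750400); f=(-0.804163, 0.387943) → (-0.661731, 0.820230)
0.360000: (-0.661731, 0.820230); f=(-1.004848, 0.542772) → (-0.842604, 0.917929)
(u(0.54), v(0.54)) ≈ (-0.8426, 0.9179)

-0.8426, 0.9179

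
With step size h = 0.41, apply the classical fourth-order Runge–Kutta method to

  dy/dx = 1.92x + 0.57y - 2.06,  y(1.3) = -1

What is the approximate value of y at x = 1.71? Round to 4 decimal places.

-0.8872

RK4: k1 = f(x_n, y_n); k2 = f(x_n + h/2, y_n + (h/2)·k1); k3 = f(x_n + h/2, y_n + (h/2)·k2); k4 = f(x_n + h, y_n + h·k3); y_{n+1} = y_n + (h/6)·(k1 + 2k2 + 2k3 + k4).
x=1.300000, y=-1.000000:
  k1 = f(1.300000, -1.000000) = -0.134000
  k2 = f(1.505000, -1.027470) = 0.243942
  k3 = f(1.505000, -0.949992) = 0.288105
  k4 = f(1.710000, -0.881877) = 0.720530
  y ← -1.000000 + (0.41/6)·(k1 + 2k2 + 2k3 + k4) = -0.887207
y(1.71) ≈ -0.8872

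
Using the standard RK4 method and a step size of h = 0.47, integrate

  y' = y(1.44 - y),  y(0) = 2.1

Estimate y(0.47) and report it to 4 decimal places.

RK4: k1 = f(t_n, y_n); k2 = f(t_n + h/2, y_n + (h/2)·k1); k3 = f(t_n + h/2, y_n + (h/2)·k2); k4 = f(t_n + h, y_n + h·k3); y_{n+1} = y_n + (h/6)·(k1 + 2k2 + 2k3 + k4).
t=0.000000, y=2.100000:
  k1 = f(0.000000, 2.100000) = -1.386000
  k2 = f(0.235000, 1.774290) = -0.593127
  k3 = f(0.235000, 1.960615) = -1.020726
  k4 = f(0.470000, 1.620259) = -0.292066
  y ← 2.100000 + (0.47/6)·(k1 + 2k2 + 2k3 + k4) = 1.715714
y(0.47) ≈ 1.7157

1.7157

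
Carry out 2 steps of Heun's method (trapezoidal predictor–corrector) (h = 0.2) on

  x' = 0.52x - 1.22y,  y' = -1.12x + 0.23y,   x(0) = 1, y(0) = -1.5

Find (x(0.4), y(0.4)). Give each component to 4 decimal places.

Heun on (x,y): k1 = f(t_n, state_n); k2 = f(t_n + h, state_n + h·k1); state_{n+1} = state_n + (h/2)·(k1 + k2).
0.000000: (1.000000, -1.500000)
  k1 = (2.350000, -1.465000)
  predictor → (1.470000, -1.793000)
  k2 = (2.951860, -2.058790)
  → (1.530186, -1.852379)
0.200000: (1.530186, -1.852379)
  k1 = (3.055599, -2.139855)
  predictor → (2.141306, -2.280350)
  k2 = (3.895506, -2.922743)
  → (2.225297, -2.358639)
(x(0.4), y(0.4)) ≈ (2.2253, -2.3586)

2.2253, -2.3586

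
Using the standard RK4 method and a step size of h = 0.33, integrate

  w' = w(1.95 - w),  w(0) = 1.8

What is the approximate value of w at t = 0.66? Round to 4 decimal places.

1.9060

RK4: k1 = f(t_n, w_n); k2 = f(t_n + h/2, w_n + (h/2)·k1); k3 = f(t_n + h/2, w_n + (h/2)·k2); k4 = f(t_n + h, w_n + h·k3); w_{n+1} = w_n + (h/6)·(k1 + 2k2 + 2k3 + k4).
t=0.000000, w=1.800000:
  k1 = f(0.000000, 1.800000) = 0.270000
  k2 = f(0.165000, 1.844550) = 0.194508
  k3 = f(0.165000, 1.832094) = 0.216015
  k4 = f(0.330000, 1.871285) = 0.147298
  w ← 1.800000 + (0.33/6)·(k1 + 2k2 + 2k3 + k4) = 1.868109
t=0.330000, w=1.868109:
  k1 = f(0.330000, 1.868109) = 0.152981
  k2 = f(0.495000, 1.893351) = 0.107257
  k3 = f(0.495000, 1.885806) = 0.121057
  k4 = f(0.660000, 1.908058) = 0.080028
  w ← 1.868109 + (0.33/6)·(k1 + 2k2 + 2k3 + k4) = 1.906039
w(0.66) ≈ 1.9060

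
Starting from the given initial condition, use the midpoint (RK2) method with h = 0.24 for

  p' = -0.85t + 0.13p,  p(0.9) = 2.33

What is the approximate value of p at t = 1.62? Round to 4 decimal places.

1.7547

Midpoint: k1 = f(t_n, p_n); k2 = f(t_n + h/2, p_n + (h/2)·k1); p_{n+1} = p_n + h·k2.
t=0.900000, p=2.330000:
  k1 = f(0.900000, 2.330000) = -0.462100
  k2 = f(1.020000, 2.274548) = -0.571309
  p ← 2.330000 + 0.24·(-0.571309) = 2.192886
t=1.140000, p=2.192886:
  k1 = f(1.140000, 2.192886) = -0.683925
  k2 = f(1.260000, 2.110815) = -0.796594
  p ← 2.192886 + 0.24·(-0.796594) = 2.001703
t=1.380000, p=2.001703:
  k1 = f(1.380000, 2.001703) = -0.912779
  k2 = f(1.500000, 1.892170) = -1.029018
  p ← 2.001703 + 0.24·(-1.029018) = 1.754739
p(1.62) ≈ 1.7547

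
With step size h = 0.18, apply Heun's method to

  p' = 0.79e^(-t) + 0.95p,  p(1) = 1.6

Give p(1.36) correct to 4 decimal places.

2.3552

Heun: k1 = f(t_n, p_n); k2 = f(t_n + h, p_n + h·k1); p_{n+1} = p_n + (h/2)·(k1 + k2).
t=1.000000, p=1.600000:
  k1 = f(1.000000, 1.600000) = 1.810625
  k2 = f(1.180000, 1.925912) = 2.072367
  p ← 1.600000 + (0.18/2)·(1.810625 + 2.072367) = 1.949469
t=1.180000, p=1.949469:
  k1 = f(1.180000, 1.949469) = 2.094746
  k2 = f(1.360000, 2.326524) = 2.412959
  p ← 1.949469 + (0.18/2)·(2.094746 + 2.412959) = 2.355163
p(1.36) ≈ 2.3552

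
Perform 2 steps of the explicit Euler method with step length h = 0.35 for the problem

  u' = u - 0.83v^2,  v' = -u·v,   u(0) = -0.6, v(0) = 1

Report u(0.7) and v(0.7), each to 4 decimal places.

Euler on (u,v): u_{n+1} = u_n + h·u', v_{n+1} = v_n + h·v'.
0.000000: (-0.600000, 1.000000); f=(-1.430000, 0.600000) → (-1.100500, 1.210000)
0.350000: (-1.100500, 1.210000); f=(-2.315703, 1.331605) → (-1.910996, 1.676062)
(u(0.7), v(0.7)) ≈ (-1.9110, 1.6761)

-1.9110, 1.6761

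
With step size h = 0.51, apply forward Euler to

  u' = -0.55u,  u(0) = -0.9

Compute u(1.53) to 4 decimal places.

-0.3352

Euler: u_{n+1} = u_n + h·f(s_n, u_n).
s=0.000000, u=-0.900000: f=0.495000 → u ← -0.900000 + 0.51·0.495000 = -0.647550
s=0.510000, u=-0.647550: f=0.356153 → u ← -0.647550 + 0.51·0.356153 = -0.465912
s=1.020000, u=-0.465912: f=0.256252 → u ← -0.465912 + 0.51·0.256252 = -0.335224
u(1.53) ≈ -0.3352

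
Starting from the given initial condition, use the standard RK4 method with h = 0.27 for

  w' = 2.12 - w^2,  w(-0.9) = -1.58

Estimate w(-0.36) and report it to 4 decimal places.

RK4: k1 = f(t_n, w_n); k2 = f(t_n + h/2, w_n + (h/2)·k1); k3 = f(t_n + h/2, w_n + (h/2)·k2); k4 = f(t_n + h, w_n + h·k3); w_{n+1} = w_n + (h/6)·(k1 + 2k2 + 2k3 + k4).
t=-0.900000, w=-1.580000:
  k1 = f(-0.900000, -1.580000) = -0.376400
  k2 = f(-0.765000, -1.630814) = -0.539554
  k3 = f(-0.765000, -1.652840) = -0.611880
  k4 = f(-0.630000, -1.745207) = -0.925749
  w ← -1.580000 + (0.27/6)·(k1 + 2k2 + 2k3 + k4) = -1.742226
t=-0.630000, w=-1.742226:
  k1 = f(-0.630000, -1.742226) = -0.915351
  k2 = f(-0.495000, -1.865798) = -1.361202
  k3 = f(-0.495000, -1.925988) = -1.589430
  k4 = f(-0.360000, -2.171372) = -2.594856
  w ← -1.742226 + (0.27/6)·(k1 + 2k2 + 2k3 + k4) = -2.165742
w(-0.36) ≈ -2.1657

-2.1657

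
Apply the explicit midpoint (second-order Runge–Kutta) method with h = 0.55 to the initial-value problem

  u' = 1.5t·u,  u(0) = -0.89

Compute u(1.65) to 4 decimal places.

Midpoint: k1 = f(t_n, u_n); k2 = f(t_n + h/2, u_n + (h/2)·k1); u_{n+1} = u_n + h·k2.
t=0.000000, u=-0.890000:
  k1 = f(0.000000, -0.890000) = 0.000000
  k2 = f(0.275000, -0.890000) = -0.367125
  u ← -0.890000 + 0.55·(-0.367125) = -1.091919
t=0.550000, u=-1.091919:
  k1 = f(0.550000, -1.091919) = -0.900833
  k2 = f(0.825000, -1.339648) = -1.657814
  u ← -1.091919 + 0.55·(-1.657814) = -2.003717
t=1.100000, u=-2.003717:
  k1 = f(1.100000, -2.003717) = -3.306132
  k2 = f(1.375000, -2.912903) = -6.007862
  u ← -2.003717 + 0.55·(-6.007862) = -5.308041
u(1.65) ≈ -5.3080

-5.3080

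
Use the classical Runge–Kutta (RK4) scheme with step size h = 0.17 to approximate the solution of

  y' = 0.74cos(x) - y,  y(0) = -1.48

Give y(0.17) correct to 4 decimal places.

RK4: k1 = f(x_n, y_n); k2 = f(x_n + h/2, y_n + (h/2)·k1); k3 = f(x_n + h/2, y_n + (h/2)·k2); k4 = f(x_n + h, y_n + h·k3); y_{n+1} = y_n + (h/6)·(k1 + 2k2 + 2k3 + k4).
x=0.000000, y=-1.480000:
  k1 = f(0.000000, -1.480000) = 2.220000
  k2 = f(0.085000, -1.291300) = 2.028628
  k3 = f(0.085000, -1.307567) = 2.044895
  k4 = f(0.170000, -1.132368) = 1.861701
  y ← -1.480000 + (0.17/6)·(k1 + 2k2 + 2k3 + k4) = -1.133519
y(0.17) ≈ -1.1335

-1.1335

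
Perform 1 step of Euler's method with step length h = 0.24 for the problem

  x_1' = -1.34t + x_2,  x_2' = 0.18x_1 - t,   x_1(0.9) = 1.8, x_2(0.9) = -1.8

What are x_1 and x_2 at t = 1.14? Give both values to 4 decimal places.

Euler on (x_1,x_2): x_1_{n+1} = x_1_n + h·x_1', x_2_{n+1} = x_2_n + h·x_2'.
0.900000: (1.800000, -1.800000); f=(-3.006000, -0.576000) → (1.078560, -1.938240)
(x_1(1.14), x_2(1.14)) ≈ (1.0786, -1.9382)

1.0786, -1.9382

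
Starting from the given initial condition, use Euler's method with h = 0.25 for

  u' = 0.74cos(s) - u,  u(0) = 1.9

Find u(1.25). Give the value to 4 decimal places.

Euler: u_{n+1} = u_n + h·f(s_n, u_n).
s=0.000000, u=1.900000: f=-1.160000 → u ← 1.900000 + 0.25·(-1.160000) = 1.610000
s=0.250000, u=1.610000: f=-0.893005 → u ← 1.610000 + 0.25·(-0.893005) = 1.386749
s=0.500000, u=1.386749: f=-0.737338 → u ← 1.386749 + 0.25·(-0.737338) = 1.202414
s=0.750000, u=1.202414: f=-0.660965 → u ← 1.202414 + 0.25·(-0.660965) = 1.037173
s=1.000000, u=1.037173: f=-0.637350 → u ← 1.037173 + 0.25·(-0.637350) = 0.877836
u(1.25) ≈ 0.8778

0.8778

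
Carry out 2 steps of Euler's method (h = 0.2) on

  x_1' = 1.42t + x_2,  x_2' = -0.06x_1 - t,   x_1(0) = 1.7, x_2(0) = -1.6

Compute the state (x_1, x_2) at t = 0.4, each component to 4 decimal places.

Euler on (x_1,x_2): x_1_{n+1} = x_1_n + h·x_1', x_2_{n+1} = x_2_n + h·x_2'.
0.000000: (1.700000, -1.600000); f=(-1.600000, -0.102000) → (1.380000, -1.620400)
0.200000: (1.380000, -1.620400); f=(-1.336400, -0.282800) → (1.112720, -1.676960)
(x_1(0.4), x_2(0.4)) ≈ (1.1127, -1.6770)

1.1127, -1.6770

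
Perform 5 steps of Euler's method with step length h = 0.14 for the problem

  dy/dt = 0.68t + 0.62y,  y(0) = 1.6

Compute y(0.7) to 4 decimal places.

Euler: y_{n+1} = y_n + h·f(t_n, y_n).
t=0.000000, y=1.600000: f=0.992000 → y ← 1.600000 + 0.14·0.992000 = 1.738880
t=0.140000, y=1.738880: f=1.173306 → y ← 1.738880 + 0.14·1.173306 = 1.903143
t=0.280000, y=1.903143: f=1.370349 → y ← 1.903143 + 0.14·1.370349 = 2.094992
t=0.420000, y=2.094992: f=1.584495 → y ← 2.094992 + 0.14·1.584495 = 2.316821
t=0.560000, y=2.316821: f=1.817229 → y ← 2.316821 + 0.14·1.817229 = 2.571233
y(0.7) ≈ 2.5712

2.5712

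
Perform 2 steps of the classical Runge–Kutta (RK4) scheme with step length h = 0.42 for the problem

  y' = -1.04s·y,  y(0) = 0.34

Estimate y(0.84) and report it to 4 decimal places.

RK4: k1 = f(s_n, y_n); k2 = f(s_n + h/2, y_n + (h/2)·k1); k3 = f(s_n + h/2, y_n + (h/2)·k2); k4 = f(s_n + h, y_n + h·k3); y_{n+1} = y_n + (h/6)·(k1 + 2k2 + 2k3 + k4).
s=0.000000, y=0.340000:
  k1 = f(0.000000, 0.340000) = 0.000000
  k2 = f(0.210000, 0.340000) = -0.074256
  k3 = f(0.210000, 0.324406) = -0.070850
  k4 = f(0.420000, 0.310243) = -0.135514
  y ← 0.340000 + (0.42/6)·(k1 + 2k2 + 2k3 + k4) = 0.310199
s=0.420000, y=0.310199:
  k1 = f(0.420000, 0.310199) = -0.135495
  k2 = f(0.630000, 0.281745) = -0.184599
  k3 = f(0.630000, 0.271433) = -0.177843
  k4 = f(0.840000, 0.235505) = -0.205737
  y ← 0.310199 + (0.42/6)·(k1 + 2k2 + 2k3 + k4) = 0.235571
y(0.84) ≈ 0.2356

0.2356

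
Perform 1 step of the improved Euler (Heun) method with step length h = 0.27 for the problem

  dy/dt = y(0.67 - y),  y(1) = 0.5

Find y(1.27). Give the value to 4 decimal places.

0.5219

Heun: k1 = f(t_n, y_n); k2 = f(t_n + h, y_n + h·k1); y_{n+1} = y_n + (h/2)·(k1 + k2).
t=1.000000, y=0.500000:
  k1 = f(1.000000, 0.500000) = 0.085000
  k2 = f(1.270000, 0.522950) = 0.076900
  y ← 0.500000 + (0.27/2)·(0.085000 + 0.076900) = 0.521856
y(1.27) ≈ 0.5219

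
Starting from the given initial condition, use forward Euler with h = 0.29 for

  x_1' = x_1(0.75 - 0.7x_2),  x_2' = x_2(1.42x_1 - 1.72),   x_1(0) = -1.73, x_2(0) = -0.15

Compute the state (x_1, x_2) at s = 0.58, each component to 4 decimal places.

-2.6146, -0.0123

Euler on (x_1,x_2): x_1_{n+1} = x_1_n + h·x_1', x_2_{n+1} = x_2_n + h·x_2'.
0.000000: (-1.730000, -0.150000); f=(-1.479150, 0.626490) → (-2.158953, 0.031682)
0.290000: (-2.158953, 0.031682); f=(-1.571335, -0.151621) → (-2.614641, -0.012288)
(x_1(0.58), x_2(0.58)) ≈ (-2.6146, -0.0123)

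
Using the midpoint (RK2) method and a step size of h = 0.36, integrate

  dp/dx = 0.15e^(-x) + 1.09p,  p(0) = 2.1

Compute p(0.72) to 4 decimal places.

4.6548

Midpoint: k1 = f(x_n, p_n); k2 = f(x_n + h/2, p_n + (h/2)·k1); p_{n+1} = p_n + h·k2.
x=0.000000, p=2.100000:
  k1 = f(0.000000, 2.100000) = 2.439000
  k2 = f(0.180000, 2.539020) = 2.892822
  p ← 2.100000 + 0.36·2.892822 = 3.141416
x=0.360000, p=3.141416:
  k1 = f(0.360000, 3.141416) = 3.528795
  k2 = f(0.540000, 3.776599) = 4.203905
  p ← 3.141416 + 0.36·4.203905 = 4.654822
p(0.72) ≈ 4.6548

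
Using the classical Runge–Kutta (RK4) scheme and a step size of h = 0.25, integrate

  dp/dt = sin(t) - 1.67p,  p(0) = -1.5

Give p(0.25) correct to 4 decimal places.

RK4: k1 = f(t_n, p_n); k2 = f(t_n + h/2, p_n + (h/2)·k1); k3 = f(t_n + h/2, p_n + (h/2)·k2); k4 = f(t_n + h, p_n + h·k3); p_{n+1} = p_n + (h/6)·(k1 + 2k2 + 2k3 + k4).
t=0.000000, p=-1.500000:
  k1 = f(0.000000, -1.500000) = 2.505000
  k2 = f(0.125000, -1.186875) = 2.106756
  k3 = f(0.125000, -1.236656) = 2.189889
  k4 = f(0.250000, -0.952528) = 1.838125
  p ← -1.500000 + (0.25/6)·(k1 + 2k2 + 2k3 + k4) = -0.960983
p(0.25) ≈ -0.9610

-0.9610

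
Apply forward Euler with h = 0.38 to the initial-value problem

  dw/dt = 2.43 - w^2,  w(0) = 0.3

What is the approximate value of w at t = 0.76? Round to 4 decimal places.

1.5752

Euler: w_{n+1} = w_n + h·f(t_n, w_n).
t=0.000000, w=0.300000: f=2.340000 → w ← 0.300000 + 0.38·2.340000 = 1.189200
t=0.380000, w=1.189200: f=1.015803 → w ← 1.189200 + 0.38·1.015803 = 1.575205
w(0.76) ≈ 1.5752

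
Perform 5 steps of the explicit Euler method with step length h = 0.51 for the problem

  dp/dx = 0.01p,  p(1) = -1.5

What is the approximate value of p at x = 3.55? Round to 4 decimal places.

-1.5386

Euler: p_{n+1} = p_n + h·f(x_n, p_n).
x=1.000000, p=-1.500000: f=-0.015000 → p ← -1.500000 + 0.51·(-0.015000) = -1.507650
x=1.510000, p=-1.507650: f=-0.015076 → p ← -1.507650 + 0.51·(-0.015076) = -1.515339
x=2.020000, p=-1.515339: f=-0.015153 → p ← -1.515339 + 0.51·(-0.015153) = -1.523067
x=2.530000, p=-1.523067: f=-0.015231 → p ← -1.523067 + 0.51·(-0.015231) = -1.530835
x=3.040000, p=-1.530835: f=-0.015308 → p ← -1.530835 + 0.51·(-0.015308) = -1.538642
p(3.55) ≈ -1.5386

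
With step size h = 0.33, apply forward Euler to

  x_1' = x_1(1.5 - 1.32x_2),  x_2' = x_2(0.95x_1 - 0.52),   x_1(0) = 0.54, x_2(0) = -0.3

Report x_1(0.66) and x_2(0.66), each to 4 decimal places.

1.4269, -0.3303

Euler on (x_1,x_2): x_1_{n+1} = x_1_n + h·x_1', x_2_{n+1} = x_2_n + h·x_2'.
0.000000: (0.540000, -0.300000); f=(1.023840, 0.002100) → (0.877867, -0.299307)
0.330000: (0.877867, -0.299307); f=(1.663633, -0.093975) → (1.426866, -0.330319)
(x_1(0.66), x_2(0.66)) ≈ (1.4269, -0.3303)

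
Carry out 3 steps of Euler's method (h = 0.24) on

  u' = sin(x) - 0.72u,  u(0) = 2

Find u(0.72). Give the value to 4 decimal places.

Euler: u_{n+1} = u_n + h·f(x_n, u_n).
x=0.000000, u=2.000000: f=-1.440000 → u ← 2.000000 + 0.24·(-1.440000) = 1.654400
x=0.240000, u=1.654400: f=-0.953465 → u ← 1.654400 + 0.24·(-0.953465) = 1.425568
x=0.480000, u=1.425568: f=-0.564630 → u ← 1.425568 + 0.24·(-0.564630) = 1.290057
u(0.72) ≈ 1.2901

1.2901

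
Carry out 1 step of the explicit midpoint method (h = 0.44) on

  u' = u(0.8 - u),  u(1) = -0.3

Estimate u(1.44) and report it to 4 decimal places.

Midpoint: k1 = f(t_n, u_n); k2 = f(t_n + h/2, u_n + (h/2)·k1); u_{n+1} = u_n + h·k2.
t=1.000000, u=-0.300000:
  k1 = f(1.000000, -0.300000) = -0.330000
  k2 = f(1.220000, -0.372600) = -0.436911
  u ← -0.300000 + 0.44·(-0.436911) = -0.492241
u(1.44) ≈ -0.4922

-0.4922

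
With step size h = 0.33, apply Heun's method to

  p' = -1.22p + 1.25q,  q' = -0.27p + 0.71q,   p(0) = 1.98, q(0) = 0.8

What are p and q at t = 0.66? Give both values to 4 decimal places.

Heun on (p,q): k1 = f(t_n, state_n); k2 = f(t_n + h, state_n + h·k1); state_{n+1} = state_n + (h/2)·(k1 + k2).
0.000000: (1.980000, 0.800000)
  k1 = (-1.415600, 0.033400)
  predictor → (1.512852, 0.811022)
  k2 = (-0.831902, 0.167356)
  → (1.609162, 0.833125)
0.330000: (1.609162, 0.833125)
  k1 = (-0.921772, 0.157045)
  predictor → (1.304977, 0.884949)
  k2 = (-0.485886, 0.275970)
  → (1.376899, 0.904572)
(p(0.66), q(0.66)) ≈ (1.3769, 0.9046)

1.3769, 0.9046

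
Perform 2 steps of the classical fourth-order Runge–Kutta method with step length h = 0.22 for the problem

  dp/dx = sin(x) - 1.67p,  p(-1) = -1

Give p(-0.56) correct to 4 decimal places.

-0.6911

RK4: k1 = f(x_n, p_n); k2 = f(x_n + h/2, p_n + (h/2)·k1); k3 = f(x_n + h/2, p_n + (h/2)·k2); k4 = f(x_n + h, p_n + h·k3); p_{n+1} = p_n + (h/6)·(k1 + 2k2 + 2k3 + k4).
x=-1.000000, p=-1.000000:
  k1 = f(-1.000000, -1.000000) = 0.828529
  k2 = f(-0.890000, -0.908862) = 0.740727
  k3 = f(-0.890000, -0.918520) = 0.756857
  k4 = f(-0.780000, -0.833492) = 0.688651
  p ← -1.000000 + (0.22/6)·(k1 + 2k2 + 2k3 + k4) = -0.834547
x=-0.780000, p=-0.834547:
  k1 = f(-0.780000, -0.834547) = 0.690414
  k2 = f(-0.670000, -0.758602) = 0.645879
  k3 = f(-0.670000, -0.763501) = 0.654060
  k4 = f(-0.560000, -0.690654) = 0.622206
  p ← -0.834547 + (0.22/6)·(k1 + 2k2 + 2k3 + k4) = -0.691089
p(-0.56) ≈ -0.6911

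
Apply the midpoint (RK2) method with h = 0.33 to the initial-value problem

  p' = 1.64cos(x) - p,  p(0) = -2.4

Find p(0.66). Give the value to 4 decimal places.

-0.5458

Midpoint: k1 = f(x_n, p_n); k2 = f(x_n + h/2, p_n + (h/2)·k1); p_{n+1} = p_n + h·k2.
x=0.000000, p=-2.400000:
  k1 = f(0.000000, -2.400000) = 4.040000
  k2 = f(0.165000, -1.733400) = 3.351126
  p ← -2.400000 + 0.33·3.351126 = -1.294128
x=0.330000, p=-1.294128:
  k1 = f(0.330000, -1.294128) = 2.845638
  k2 = f(0.495000, -0.824598) = 2.267747
  p ← -1.294128 + 0.33·2.267747 = -0.545772
p(0.66) ≈ -0.5458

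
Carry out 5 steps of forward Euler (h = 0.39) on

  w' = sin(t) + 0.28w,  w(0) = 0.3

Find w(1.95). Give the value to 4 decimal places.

Euler: w_{n+1} = w_n + h·f(t_n, w_n).
t=0.000000, w=0.300000: f=0.084000 → w ← 0.300000 + 0.39·0.084000 = 0.332760
t=0.390000, w=0.332760: f=0.473361 → w ← 0.332760 + 0.39·0.473361 = 0.517371
t=0.780000, w=0.517371: f=0.848143 → w ← 0.517371 + 0.39·0.848143 = 0.848147
t=1.170000, w=0.848147: f=1.158232 → w ← 0.848147 + 0.39·1.158232 = 1.299857
t=1.560000, w=1.299857: f=1.363902 → w ← 1.299857 + 0.39·1.363902 = 1.831779
w(1.95) ≈ 1.8318

1.8318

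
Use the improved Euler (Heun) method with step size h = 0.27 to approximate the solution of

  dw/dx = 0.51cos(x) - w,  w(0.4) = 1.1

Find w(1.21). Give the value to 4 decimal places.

Heun: k1 = f(x_n, w_n); k2 = f(x_n + h, w_n + h·k1); w_{n+1} = w_n + (h/2)·(k1 + k2).
x=0.400000, w=1.100000:
  k1 = f(0.400000, 1.100000) = -0.630259
  k2 = f(0.670000, 0.929830) = -0.530081
  w ← 1.100000 + (0.27/2)·(-0.630259 + (-0.530081)) = 0.943354
x=0.670000, w=0.943354:
  k1 = f(0.670000, 0.943354) = -0.543605
  k2 = f(0.940000, 0.796581) = -0.495789
  w ← 0.943354 + (0.27/2)·(-0.543605 + (-0.495789)) = 0.803036
x=0.940000, w=0.803036:
  k1 = f(0.940000, 0.803036) = -0.502244
  k2 = f(1.210000, 0.667430) = -0.487390
  w ← 0.803036 + (0.27/2)·(-0.502244 + (-0.487390)) = 0.669435
w(1.21) ≈ 0.6694

0.6694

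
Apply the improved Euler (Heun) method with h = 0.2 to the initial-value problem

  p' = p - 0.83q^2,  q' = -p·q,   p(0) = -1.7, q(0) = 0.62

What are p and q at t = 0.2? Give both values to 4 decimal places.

Heun on (p,q): k1 = f(t_n, state_n); k2 = f(t_n + h, state_n + h·k1); state_{n+1} = state_n + (h/2)·(k1 + k2).
0.000000: (-1.700000, 0.620000)
  k1 = (-2.019052, 1.054000)
  predictor → (-2.103810, 0.830800)
  k2 = (-2.676700, 1.747846)
  → (-2.169575, 0.900185)
(p(0.2), q(0.2)) ≈ (-2.1696, 0.9002)

-2.1696, 0.9002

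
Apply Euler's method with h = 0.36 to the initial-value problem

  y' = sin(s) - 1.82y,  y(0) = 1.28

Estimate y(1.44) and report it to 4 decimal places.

Euler: y_{n+1} = y_n + h·f(s_n, y_n).
s=0.000000, y=1.280000: f=-2.329600 → y ← 1.280000 + 0.36·(-2.329600) = 0.441344
s=0.360000, y=0.441344: f=-0.450972 → y ← 0.441344 + 0.36·(-0.450972) = 0.278994
s=0.720000, y=0.278994: f=0.151615 → y ← 0.278994 + 0.36·0.151615 = 0.333576
s=1.080000, y=0.333576: f=0.274850 → y ← 0.333576 + 0.36·0.274850 = 0.432522
y(1.44) ≈ 0.4325

0.4325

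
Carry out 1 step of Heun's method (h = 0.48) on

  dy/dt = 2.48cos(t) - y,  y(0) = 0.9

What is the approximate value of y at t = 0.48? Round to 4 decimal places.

1.4091

Heun: k1 = f(t_n, y_n); k2 = f(t_n + h, y_n + h·k1); y_{n+1} = y_n + (h/2)·(k1 + k2).
t=0.000000, y=0.900000:
  k1 = f(0.000000, 0.900000) = 1.580000
  k2 = f(0.480000, 1.658400) = 0.541347
  y ← 0.900000 + (0.48/2)·(1.580000 + 0.541347) = 1.409123
y(0.48) ≈ 1.4091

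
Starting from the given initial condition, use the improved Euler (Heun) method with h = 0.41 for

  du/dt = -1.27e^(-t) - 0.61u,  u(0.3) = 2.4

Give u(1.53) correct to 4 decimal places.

Heun: k1 = f(t_n, u_n); k2 = f(t_n + h, u_n + h·k1); u_{n+1} = u_n + (h/2)·(k1 + k2).
t=0.300000, u=2.400000:
  k1 = f(0.300000, 2.400000) = -2.404839
  k2 = f(0.710000, 1.414016) = -1.486938
  u ← 2.400000 + (0.41/2)·(-2.404839 + (-1.486938)) = 1.602186
t=0.710000, u=1.602186:
  k1 = f(0.710000, 1.602186) = -1.601721
  k2 = f(1.120000, 0.945480) = -0.991118
  u ← 1.602186 + (0.41/2)·(-1.601721 + (-0.991118)) = 1.070654
t=1.120000, u=1.070654:
  k1 = f(1.120000, 1.070654) = -1.067474
  k2 = f(1.530000, 0.632989) = -0.661124
  u ← 1.070654 + (0.41/2)·(-1.067474 + (-0.661124)) = 0.716291
u(1.53) ≈ 0.7163

0.7163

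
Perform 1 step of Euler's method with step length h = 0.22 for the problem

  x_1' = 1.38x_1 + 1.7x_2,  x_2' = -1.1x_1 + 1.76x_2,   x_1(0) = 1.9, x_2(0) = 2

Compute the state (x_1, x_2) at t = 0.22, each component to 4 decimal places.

3.2248, 2.3146

Euler on (x_1,x_2): x_1_{n+1} = x_1_n + h·x_1', x_2_{n+1} = x_2_n + h·x_2'.
0.000000: (1.900000, 2.000000); f=(6.022000, 1.430000) → (3.224840, 2.314600)
(x_1(0.22), x_2(0.22)) ≈ (3.2248, 2.3146)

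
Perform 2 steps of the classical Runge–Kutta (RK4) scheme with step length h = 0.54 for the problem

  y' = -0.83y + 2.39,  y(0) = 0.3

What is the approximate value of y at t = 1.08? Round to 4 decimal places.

1.8265

RK4: k1 = f(t_n, y_n); k2 = f(t_n + h/2, y_n + (h/2)·k1); k3 = f(t_n + h/2, y_n + (h/2)·k2); k4 = f(t_n + h, y_n + h·k3); y_{n+1} = y_n + (h/6)·(k1 + 2k2 + 2k3 + k4).
t=0.000000, y=0.300000:
  k1 = f(0.000000, 0.300000) = 2.141000
  k2 = f(0.270000, 0.878070) = 1.661202
  k3 = f(0.270000, 0.748525) = 1.768725
  k4 = f(0.540000, 1.255111) = 1.348258
  y ← 0.300000 + (0.54/6)·(k1 + 2k2 + 2k3 + k4) = 1.231420
t=0.540000, y=1.231420:
  k1 = f(0.540000, 1.231420) = 1.367921
  k2 = f(0.810000, 1.600759) = 1.061370
  k3 = f(0.810000, 1.517990) = 1.130068
  k4 = f(1.080000, 1.841657) = 0.861425
  y ← 1.231420 + (0.54/6)·(k1 + 2k2 + 2k3 + k4) = 1.826520
y(1.08) ≈ 1.8265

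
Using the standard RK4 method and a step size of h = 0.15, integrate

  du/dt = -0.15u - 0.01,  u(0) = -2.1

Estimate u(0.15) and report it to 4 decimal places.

RK4: k1 = f(t_n, u_n); k2 = f(t_n + h/2, u_n + (h/2)·k1); k3 = f(t_n + h/2, u_n + (h/2)·k2); k4 = f(t_n + h, u_n + h·k3); u_{n+1} = u_n + (h/6)·(k1 + 2k2 + 2k3 + k4).
t=0.000000, u=-2.100000:
  k1 = f(0.000000, -2.100000) = 0.305000
  k2 = f(0.075000, -2.077125) = 0.301569
  k3 = f(0.075000, -2.077382) = 0.301607
  k4 = f(0.150000, -2.054759) = 0.298214
  u ← -2.100000 + (0.15/6)·(k1 + 2k2 + 2k3 + k4) = -2.054761
u(0.15) ≈ -2.0548

-2.0548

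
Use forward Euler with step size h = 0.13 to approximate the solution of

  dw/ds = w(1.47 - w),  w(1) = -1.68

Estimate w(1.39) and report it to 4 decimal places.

-5.8655

Euler: w_{n+1} = w_n + h·f(s_n, w_n).
s=1.000000, w=-1.680000: f=-5.292000 → w ← -1.680000 + 0.13·(-5.292000) = -2.367960
s=1.130000, w=-2.367960: f=-9.088136 → w ← -2.367960 + 0.13·(-9.088136) = -3.549418
s=1.260000, w=-3.549418: f=-17.816010 → w ← -3.549418 + 0.13·(-17.816010) = -5.865499
w(1.39) ≈ -5.8655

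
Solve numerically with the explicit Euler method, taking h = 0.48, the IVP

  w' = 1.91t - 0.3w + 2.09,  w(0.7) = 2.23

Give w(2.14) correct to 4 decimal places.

Euler: w_{n+1} = w_n + h·f(t_n, w_n).
t=0.700000, w=2.230000: f=2.758000 → w ← 2.230000 + 0.48·2.758000 = 3.553840
t=1.180000, w=3.553840: f=3.277648 → w ← 3.553840 + 0.48·3.277648 = 5.127111
t=1.660000, w=5.127111: f=3.722467 → w ← 5.127111 + 0.48·3.722467 = 6.913895
w(2.14) ≈ 6.9139

6.9139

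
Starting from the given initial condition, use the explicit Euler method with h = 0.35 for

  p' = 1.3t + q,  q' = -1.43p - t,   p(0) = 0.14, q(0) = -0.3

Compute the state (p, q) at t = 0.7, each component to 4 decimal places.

0.0647, -0.5101

Euler on (p,q): p_{n+1} = p_n + h·p', q_{n+1} = q_n + h·q'.
0.000000: (0.140000, -0.300000); f=(-0.300000, -0.200200) → (0.035000, -0.370070)
0.350000: (0.035000, -0.370070); f=(0.084930, -0.400050) → (0.064725, -0.510088)
(p(0.7), q(0.7)) ≈ (0.0647, -0.5101)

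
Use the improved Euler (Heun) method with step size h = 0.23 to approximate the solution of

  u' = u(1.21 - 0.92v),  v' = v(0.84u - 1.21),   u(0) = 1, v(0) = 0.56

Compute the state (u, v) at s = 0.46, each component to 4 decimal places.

1.3966, 0.5060

Heun on (u,v): k1 = f(s_n, state_n); k2 = f(s_n + h, state_n + h·k1); state_{n+1} = state_n + (h/2)·(k1 + k2).
0.000000: (1.000000, 0.560000)
  k1 = (0.694800, -0.207200)
  predictor → (1.159804, 0.512344)
  k2 = (0.856682, -0.120793)
  → (1.178420, 0.522281)
0.230000: (1.178420, 0.522281)
  k1 = (0.859660, -0.114968)
  predictor → (1.376142, 0.495838)
  k2 = (1.037376, -0.026795)
  → (1.396579, 0.505978)
(u(0.46), v(0.46)) ≈ (1.3966, 0.5060)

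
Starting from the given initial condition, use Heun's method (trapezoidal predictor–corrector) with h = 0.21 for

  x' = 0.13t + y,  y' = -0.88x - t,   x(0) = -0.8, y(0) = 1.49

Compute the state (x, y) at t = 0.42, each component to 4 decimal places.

Heun on (x,y): k1 = f(t_n, state_n); k2 = f(t_n + h, state_n + h·k1); state_{n+1} = state_n + (h/2)·(k1 + k2).
0.000000: (-0.800000, 1.490000)
  k1 = (1.490000, 0.704000)
  predictor → (-0.487100, 1.637840)
  k2 = (1.665140, 0.218648)
  → (-0.468710, 1.586878)
0.210000: (-0.468710, 1.586878)
  k1 = (1.614178, 0.202465)
  predictor → (-0.129733, 1.629396)
  k2 = (1.683996, -0.305835)
  → (-0.122402, 1.576024)
(x(0.42), y(0.42)) ≈ (-0.1224, 1.5760)

-0.1224, 1.5760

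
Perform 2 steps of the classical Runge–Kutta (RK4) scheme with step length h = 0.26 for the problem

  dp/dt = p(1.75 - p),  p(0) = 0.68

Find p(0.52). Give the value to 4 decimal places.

RK4: k1 = f(t_n, p_n); k2 = f(t_n + h/2, p_n + (h/2)·k1); k3 = f(t_n + h/2, p_n + (h/2)·k2); k4 = f(t_n + h, p_n + h·k3); p_{n+1} = p_n + (h/6)·(k1 + 2k2 + 2k3 + k4).
t=0.000000, p=0.680000:
  k1 = f(0.000000, 0.680000) = 0.727600
  k2 = f(0.130000, 0.774588) = 0.755542
  k3 = f(0.130000, 0.778221) = 0.756259
  k4 = f(0.260000, 0.876627) = 0.765622
  p ← 0.680000 + (0.26/6)·(k1 + 2k2 + 2k3 + k4) = 0.875729
t=0.260000, p=0.875729:
  k1 = f(0.260000, 0.875729) = 0.765624
  k2 = f(0.390000, 0.975260) = 0.755573
  k3 = f(0.390000, 0.973954) = 0.755833
  k4 = f(0.520000, 1.072246) = 0.726719
  p ← 0.875729 + (0.26/6)·(k1 + 2k2 + 2k3 + k4) = 1.071386
p(0.52) ≈ 1.0714

1.0714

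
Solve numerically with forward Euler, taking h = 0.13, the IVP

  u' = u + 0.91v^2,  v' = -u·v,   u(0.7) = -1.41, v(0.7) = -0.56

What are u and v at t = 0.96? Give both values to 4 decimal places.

-1.7066, -0.7967

Euler on (u,v): u_{n+1} = u_n + h·u', v_{n+1} = v_n + h·v'.
0.700000: (-1.410000, -0.560000); f=(-1.124624, -0.789600) → (-1.556201, -0.662648)
0.830000: (-1.556201, -0.662648); f=(-1.156618, -1.031214) → (-1.706561, -0.796706)
(u(0.96), v(0.96)) ≈ (-1.7066, -0.7967)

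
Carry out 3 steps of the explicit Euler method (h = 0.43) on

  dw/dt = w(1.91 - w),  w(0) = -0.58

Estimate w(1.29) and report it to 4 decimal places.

Euler: w_{n+1} = w_n + h·f(t_n, w_n).
t=0.000000, w=-0.580000: f=-1.444200 → w ← -0.580000 + 0.43·(-1.444200) = -1.201006
t=0.430000, w=-1.201006: f=-3.736337 → w ← -1.201006 + 0.43·(-3.736337) = -2.807631
t=0.860000, w=-2.807631: f=-13.245366 → w ← -2.807631 + 0.43·(-13.245366) = -8.503138
w(1.29) ≈ -8.5031

-8.5031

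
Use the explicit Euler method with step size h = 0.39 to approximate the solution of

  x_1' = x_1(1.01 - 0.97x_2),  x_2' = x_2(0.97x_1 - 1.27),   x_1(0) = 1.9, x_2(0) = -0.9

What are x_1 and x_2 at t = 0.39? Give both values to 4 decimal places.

3.2953, -1.1011

Euler on (x_1,x_2): x_1_{n+1} = x_1_n + h·x_1', x_2_{n+1} = x_2_n + h·x_2'.
0.000000: (1.900000, -0.900000); f=(3.577700, -0.515700) → (3.295303, -1.101123)
(x_1(0.39), x_2(0.39)) ≈ (3.2953, -1.1011)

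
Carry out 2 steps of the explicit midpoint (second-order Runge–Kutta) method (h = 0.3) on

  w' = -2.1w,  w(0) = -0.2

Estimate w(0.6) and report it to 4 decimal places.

Midpoint: k1 = f(t_n, w_n); k2 = f(t_n + h/2, w_n + (h/2)·k1); w_{n+1} = w_n + h·k2.
t=0.000000, w=-0.200000:
  k1 = f(0.000000, -0.200000) = 0.420000
  k2 = f(0.150000, -0.137000) = 0.287700
  w ← -0.200000 + 0.3·0.287700 = -0.113690
t=0.300000, w=-0.113690:
  k1 = f(0.300000, -0.113690) = 0.238749
  k2 = f(0.450000, -0.077878) = 0.163543
  w ← -0.113690 + 0.3·0.163543 = -0.064627
w(0.6) ≈ -0.0646

-0.0646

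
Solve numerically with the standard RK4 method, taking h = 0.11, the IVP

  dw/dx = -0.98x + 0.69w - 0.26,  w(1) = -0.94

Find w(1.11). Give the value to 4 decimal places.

RK4: k1 = f(x_n, w_n); k2 = f(x_n + h/2, w_n + (h/2)·k1); k3 = f(x_n + h/2, w_n + (h/2)·k2); k4 = f(x_n + h, w_n + h·k3); w_{n+1} = w_n + (h/6)·(k1 + 2k2 + 2k3 + k4).
x=1.000000, w=-0.940000:
  k1 = f(1.000000, -0.940000) = -1.888600
  k2 = f(1.055000, -1.043873) = -2.014172
  k3 = f(1.055000, -1.050779) = -2.018938
  k4 = f(1.110000, -1.162083) = -2.149637
  w ← -0.940000 + (0.11/6)·(k1 + 2k2 + 2k3 + k4) = -1.161915
w(1.11) ≈ -1.1619

-1.1619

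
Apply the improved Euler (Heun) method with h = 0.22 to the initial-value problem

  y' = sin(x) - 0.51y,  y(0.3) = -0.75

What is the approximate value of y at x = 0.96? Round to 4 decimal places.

Heun: k1 = f(x_n, y_n); k2 = f(x_n + h, y_n + h·k1); y_{n+1} = y_n + (h/2)·(k1 + k2).
x=0.300000, y=-0.750000:
  k1 = f(0.300000, -0.750000) = 0.678020
  k2 = f(0.520000, -0.600836) = 0.803306
  y ← -0.750000 + (0.22/2)·(0.678020 + 0.803306) = -0.587054
x=0.520000, y=-0.587054:
  k1 = f(0.520000, -0.587054) = 0.796278
  k2 = f(0.740000, -0.411873) = 0.884343
  y ← -0.587054 + (0.22/2)·(0.796278 + 0.884343) = -0.402186
x=0.740000, y=-0.402186:
  k1 = f(0.740000, -0.402186) = 0.879403
  k2 = f(0.960000, -0.208717) = 0.925637
  y ← -0.402186 + (0.22/2)·(0.879403 + 0.925637) = -0.203631
y(0.96) ≈ -0.2036

-0.2036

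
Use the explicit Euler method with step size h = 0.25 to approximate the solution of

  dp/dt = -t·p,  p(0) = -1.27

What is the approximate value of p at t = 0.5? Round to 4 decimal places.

Euler: p_{n+1} = p_n + h·f(t_n, p_n).
t=0.000000, p=-1.270000: f=0.000000 → p ← -1.270000 + 0.25·0.000000 = -1.270000
t=0.250000, p=-1.270000: f=0.317500 → p ← -1.270000 + 0.25·0.317500 = -1.190625
p(0.5) ≈ -1.1906

-1.1906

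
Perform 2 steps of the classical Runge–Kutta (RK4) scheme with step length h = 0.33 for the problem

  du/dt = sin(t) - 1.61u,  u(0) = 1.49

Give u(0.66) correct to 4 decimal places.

RK4: k1 = f(t_n, u_n); k2 = f(t_n + h/2, u_n + (h/2)·k1); k3 = f(t_n + h/2, u_n + (h/2)·k2); k4 = f(t_n + h, u_n + h·k3); u_{n+1} = u_n + (h/6)·(k1 + 2k2 + 2k3 + k4).
t=0.000000, u=1.490000:
  k1 = f(0.000000, 1.490000) = -2.398900
  k2 = f(0.165000, 1.094181) = -1.597380
  k3 = f(0.165000, 1.226432) = -1.810304
  k4 = f(0.330000, 0.892600) = -1.113043
  u ← 1.490000 + (0.33/6)·(k1 + 2k2 + 2k3 + k4) = 0.921998
t=0.330000, u=0.921998:
  k1 = f(0.330000, 0.921998) = -1.160374
  k2 = f(0.495000, 0.730536) = -0.701132
  k3 = f(0.495000, 0.806311) = -0.823129
  k4 = f(0.660000, 0.650365) = -0.433971
  u ← 0.921998 + (0.33/6)·(k1 + 2k2 + 2k3 + k4) = 0.666640
u(0.66) ≈ 0.6666

0.6666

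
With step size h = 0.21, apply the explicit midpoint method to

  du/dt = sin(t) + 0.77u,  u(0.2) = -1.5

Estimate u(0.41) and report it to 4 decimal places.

Midpoint: k1 = f(t_n, u_n); k2 = f(t_n + h/2, u_n + (h/2)·k1); u_{n+1} = u_n + h·k2.
t=0.200000, u=-1.500000:
  k1 = f(0.200000, -1.500000) = -0.956331
  k2 = f(0.305000, -1.600415) = -0.932026
  u ← -1.500000 + 0.21·(-0.932026) = -1.695725
u(0.41) ≈ -1.6957

-1.6957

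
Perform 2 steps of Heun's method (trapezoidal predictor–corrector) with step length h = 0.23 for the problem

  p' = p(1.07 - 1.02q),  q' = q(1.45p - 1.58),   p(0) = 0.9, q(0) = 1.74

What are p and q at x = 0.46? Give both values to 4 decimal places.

0.6961, 1.4120

Heun on (p,q): k1 = f(x_n, state_n); k2 = f(x_n + h, state_n + h·k1); state_{n+1} = state_n + (h/2)·(k1 + k2).
0.000000: (0.900000, 1.740000)
  k1 = (-0.634320, -0.478500)
  predictor → (0.754106, 1.629945)
  k2 = (-0.446841, -0.793043)
  → (0.775666, 1.593773)
0.230000: (0.775666, 1.593773)
  k1 = (-0.430998, -0.725619)
  predictor → (0.676537, 1.426880)
  k2 = (-0.260749, -0.854732)
  → (0.696116, 1.412032)
(p(0.46), q(0.46)) ≈ (0.6961, 1.4120)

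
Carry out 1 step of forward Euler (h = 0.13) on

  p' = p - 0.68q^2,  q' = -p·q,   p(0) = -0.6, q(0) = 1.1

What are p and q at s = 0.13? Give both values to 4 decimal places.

Euler on (p,q): p_{n+1} = p_n + h·p', q_{n+1} = q_n + h·q'.
0.000000: (-0.600000, 1.100000); f=(-1.422800, 0.660000) → (-0.784964, 1.185800)
(p(0.13), q(0.13)) ≈ (-0.7850, 1.1858)

-0.7850, 1.1858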